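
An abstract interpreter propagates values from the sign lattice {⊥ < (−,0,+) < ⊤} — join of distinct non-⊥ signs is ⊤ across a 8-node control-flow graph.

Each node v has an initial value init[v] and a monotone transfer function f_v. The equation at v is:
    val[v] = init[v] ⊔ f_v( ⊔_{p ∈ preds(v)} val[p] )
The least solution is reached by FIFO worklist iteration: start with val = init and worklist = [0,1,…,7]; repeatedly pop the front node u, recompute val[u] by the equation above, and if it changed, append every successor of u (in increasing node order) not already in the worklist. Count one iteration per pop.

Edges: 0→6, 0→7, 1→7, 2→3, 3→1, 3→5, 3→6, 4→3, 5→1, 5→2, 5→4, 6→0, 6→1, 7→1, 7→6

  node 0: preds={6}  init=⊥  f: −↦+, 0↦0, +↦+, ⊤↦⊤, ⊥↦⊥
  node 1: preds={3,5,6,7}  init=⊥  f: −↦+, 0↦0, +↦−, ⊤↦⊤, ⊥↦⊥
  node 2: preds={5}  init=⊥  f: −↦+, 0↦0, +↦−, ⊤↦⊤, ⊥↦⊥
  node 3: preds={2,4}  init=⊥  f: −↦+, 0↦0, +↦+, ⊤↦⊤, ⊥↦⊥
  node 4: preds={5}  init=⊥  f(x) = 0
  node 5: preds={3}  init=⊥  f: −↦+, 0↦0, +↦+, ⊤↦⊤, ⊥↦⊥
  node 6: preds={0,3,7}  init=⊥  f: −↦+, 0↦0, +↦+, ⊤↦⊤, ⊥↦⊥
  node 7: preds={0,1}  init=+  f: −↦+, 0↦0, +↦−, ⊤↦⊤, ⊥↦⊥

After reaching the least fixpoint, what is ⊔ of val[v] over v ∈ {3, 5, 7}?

Worklist (21 pops):
  #1 pop 0: in=⊥ → ⊥ (no change)
  #2 pop 1: in=+ → − (was ⊥); enqueue []
  #3 pop 2: in=⊥ → ⊥ (no change)
  #4 pop 3: in=⊥ → ⊥ (no change)
  #5 pop 4: in=⊥ → 0 (was ⊥); enqueue [3]
  #6 pop 5: in=⊥ → ⊥ (no change)
  #7 pop 6: in=+ → + (was ⊥); enqueue [0,1]
  #8 pop 7: in=− → + (no change)
  #9 pop 3: in=0 → 0 (was ⊥); enqueue [5,6]
  #10 pop 0: in=+ → + (was ⊥); enqueue [7]
  #11 pop 1: in=⊤ → ⊤ (was −); enqueue []
  #12 pop 5: in=0 → 0 (was ⊥); enqueue [1,2,4]
  #13 pop 6: in=⊤ → ⊤ (was +); enqueue [0]
  #14 pop 7: in=⊤ → ⊤ (was +); enqueue [6]
  #15 pop 1: in=⊤ → ⊤ (no change)
  #16 pop 2: in=0 → 0 (was ⊥); enqueue [3]
  #17 pop 4: in=0 → 0 (no change)
  #18 pop 0: in=⊤ → ⊤ (was +); enqueue [7]
  #19 pop 6: in=⊤ → ⊤ (no change)
  #20 pop 3: in=0 → 0 (no change)
  #21 pop 7: in=⊤ → ⊤ (no change)

Fixpoint:
  val[0] = ⊤
  val[1] = ⊤
  val[2] = 0
  val[3] = 0
  val[4] = 0
  val[5] = 0
  val[6] = ⊤
  val[7] = ⊤

⊤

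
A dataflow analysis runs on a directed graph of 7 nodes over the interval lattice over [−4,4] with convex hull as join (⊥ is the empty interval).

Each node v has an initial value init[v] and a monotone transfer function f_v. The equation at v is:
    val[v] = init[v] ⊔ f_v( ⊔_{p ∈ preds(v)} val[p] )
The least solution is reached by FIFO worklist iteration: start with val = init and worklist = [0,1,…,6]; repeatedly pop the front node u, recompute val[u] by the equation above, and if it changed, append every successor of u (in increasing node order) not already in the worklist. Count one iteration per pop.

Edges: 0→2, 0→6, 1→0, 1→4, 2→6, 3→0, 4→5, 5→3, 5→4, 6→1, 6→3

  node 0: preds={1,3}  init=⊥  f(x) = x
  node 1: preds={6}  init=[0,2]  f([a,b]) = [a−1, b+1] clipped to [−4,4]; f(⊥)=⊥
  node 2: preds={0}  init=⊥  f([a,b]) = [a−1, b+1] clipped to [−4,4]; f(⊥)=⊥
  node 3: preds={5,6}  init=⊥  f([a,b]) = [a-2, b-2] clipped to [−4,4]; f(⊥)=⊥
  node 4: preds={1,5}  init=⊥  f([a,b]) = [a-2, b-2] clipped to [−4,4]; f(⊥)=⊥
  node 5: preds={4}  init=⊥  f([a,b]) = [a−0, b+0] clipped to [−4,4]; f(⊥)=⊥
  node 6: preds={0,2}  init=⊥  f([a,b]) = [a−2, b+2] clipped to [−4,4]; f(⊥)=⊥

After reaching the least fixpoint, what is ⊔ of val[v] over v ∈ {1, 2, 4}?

Iteration log — 20 steps:
  step 1. node 0  ⊔preds=[0,2]  new=[0,2]  old=⊥  +wl: 
  step 2. node 1  ⊔preds=⊥  new=[0,2]  stable
  step 3. node 2  ⊔preds=[0,2]  new=[-1,3]  old=⊥  +wl: 
  step 4. node 3  ⊔preds=⊥  new=⊥  stable
  step 5. node 4  ⊔preds=[0,2]  new=[-2,0]  old=⊥  +wl: 
  step 6. node 5  ⊔preds=[-2,0]  new=[-2,0]  old=⊥  +wl: 3,4
  step 7. node 6  ⊔preds=[-1,3]  new=[-3,4]  old=⊥  +wl: 1
  step 8. node 3  ⊔preds=[-3,4]  new=[-4,2]  old=⊥  +wl: 0
  step 9. node 4  ⊔preds=[-2,2]  new=[-4,0]  old=[-2,0]  +wl: 5
  step 10. node 1  ⊔preds=[-3,4]  new=[-4,4]  old=[0,2]  +wl: 4
  step 11. node 0  ⊔preds=[-4,4]  new=[-4,4]  old=[0,2]  +wl: 2,6
  step 12. node 5  ⊔preds=[-4,0]  new=[-4,0]  old=[-2,0]  +wl: 3
  step 13. node 4  ⊔preds=[-4,4]  new=[-4,2]  old=[-4,0]  +wl: 5
  step 14. node 2  ⊔preds=[-4,4]  new=[-4,4]  old=[-1,3]  +wl: 
  step 15. node 6  ⊔preds=[-4,4]  new=[-4,4]  old=[-3,4]  +wl: 1
  step 16. node 3  ⊔preds=[-4,4]  new=[-4,2]  stable
  step 17. node 5  ⊔preds=[-4,2]  new=[-4,2]  old=[-4,0]  +wl: 3,4
  step 18. node 1  ⊔preds=[-4,4]  new=[-4,4]  stable
  step 19. node 3  ⊔preds=[-4,4]  new=[-4,2]  stable
  step 20. node 4  ⊔preds=[-4,4]  new=[-4,2]  stable

Least fixpoint reached:
  node 0: [-4,4]
  node 1: [-4,4]
  node 2: [-4,4]
  node 3: [-4,2]
  node 4: [-4,2]
  node 5: [-4,2]
  node 6: [-4,4]

[-4,4]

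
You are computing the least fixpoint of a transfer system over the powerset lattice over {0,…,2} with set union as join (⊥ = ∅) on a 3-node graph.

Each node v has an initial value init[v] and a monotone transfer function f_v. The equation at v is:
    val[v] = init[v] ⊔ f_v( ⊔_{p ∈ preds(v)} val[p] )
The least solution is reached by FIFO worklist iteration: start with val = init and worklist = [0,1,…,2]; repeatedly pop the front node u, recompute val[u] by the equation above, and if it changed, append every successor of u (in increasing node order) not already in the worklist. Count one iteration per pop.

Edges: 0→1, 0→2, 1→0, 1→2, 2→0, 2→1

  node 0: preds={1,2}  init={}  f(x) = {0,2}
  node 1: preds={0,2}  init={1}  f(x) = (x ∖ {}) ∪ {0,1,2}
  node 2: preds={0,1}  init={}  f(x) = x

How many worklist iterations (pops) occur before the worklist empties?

Worklist (5 pops):
  #1 pop 0: in={1} → {0,2} (was {}); enqueue []
  #2 pop 1: in={0,2} → {0,1,2} (was {1}); enqueue [0]
  #3 pop 2: in={0,1,2} → {0,1,2} (was {}); enqueue [1]
  #4 pop 0: in={0,1,2} → {0,2} (no change)
  #5 pop 1: in={0,1,2} → {0,1,2} (no change)

Fixpoint:
  val[0] = {0,2}
  val[1] = {0,1,2}
  val[2] = {0,1,2}

5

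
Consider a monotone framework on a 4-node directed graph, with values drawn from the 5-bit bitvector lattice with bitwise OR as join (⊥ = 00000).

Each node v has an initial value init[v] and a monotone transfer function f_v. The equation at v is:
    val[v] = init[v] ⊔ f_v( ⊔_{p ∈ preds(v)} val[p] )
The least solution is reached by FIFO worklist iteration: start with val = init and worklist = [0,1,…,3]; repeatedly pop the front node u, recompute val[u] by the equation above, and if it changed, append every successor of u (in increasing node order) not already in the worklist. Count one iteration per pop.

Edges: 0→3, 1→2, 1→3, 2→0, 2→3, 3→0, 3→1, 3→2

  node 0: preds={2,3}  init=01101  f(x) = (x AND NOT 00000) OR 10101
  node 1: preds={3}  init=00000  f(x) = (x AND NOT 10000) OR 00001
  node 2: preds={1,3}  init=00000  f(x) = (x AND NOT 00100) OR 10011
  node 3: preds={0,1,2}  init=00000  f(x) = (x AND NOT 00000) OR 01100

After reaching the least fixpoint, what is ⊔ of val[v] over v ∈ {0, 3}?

Trace (9 dequeues):
  [1] u=0 | in 00000 | out 11101 | prev 01101 | push {}
  [2] u=1 | in 00000 | out 00001 | prev 00000 | push {}
  [3] u=2 | in 00001 | out 10011 | prev 00000 | push {0}
  [4] u=3 | in 11111 | out 11111 | prev 00000 | push {1,2}
  [5] u=0 | in 11111 | out 11111 | prev 11101 | push {3}
  [6] u=1 | in 11111 | out 01111 | prev 00001 | push {}
  [7] u=2 | in 11111 | out 11011 | prev 10011 | push {0}
  [8] u=3 | in 11111 | out 11111 | ==
  [9] u=0 | in 11111 | out 11111 | ==

Converged values:
  [0] 11111
  [1] 01111
  [2] 11011
  [3] 11111

11111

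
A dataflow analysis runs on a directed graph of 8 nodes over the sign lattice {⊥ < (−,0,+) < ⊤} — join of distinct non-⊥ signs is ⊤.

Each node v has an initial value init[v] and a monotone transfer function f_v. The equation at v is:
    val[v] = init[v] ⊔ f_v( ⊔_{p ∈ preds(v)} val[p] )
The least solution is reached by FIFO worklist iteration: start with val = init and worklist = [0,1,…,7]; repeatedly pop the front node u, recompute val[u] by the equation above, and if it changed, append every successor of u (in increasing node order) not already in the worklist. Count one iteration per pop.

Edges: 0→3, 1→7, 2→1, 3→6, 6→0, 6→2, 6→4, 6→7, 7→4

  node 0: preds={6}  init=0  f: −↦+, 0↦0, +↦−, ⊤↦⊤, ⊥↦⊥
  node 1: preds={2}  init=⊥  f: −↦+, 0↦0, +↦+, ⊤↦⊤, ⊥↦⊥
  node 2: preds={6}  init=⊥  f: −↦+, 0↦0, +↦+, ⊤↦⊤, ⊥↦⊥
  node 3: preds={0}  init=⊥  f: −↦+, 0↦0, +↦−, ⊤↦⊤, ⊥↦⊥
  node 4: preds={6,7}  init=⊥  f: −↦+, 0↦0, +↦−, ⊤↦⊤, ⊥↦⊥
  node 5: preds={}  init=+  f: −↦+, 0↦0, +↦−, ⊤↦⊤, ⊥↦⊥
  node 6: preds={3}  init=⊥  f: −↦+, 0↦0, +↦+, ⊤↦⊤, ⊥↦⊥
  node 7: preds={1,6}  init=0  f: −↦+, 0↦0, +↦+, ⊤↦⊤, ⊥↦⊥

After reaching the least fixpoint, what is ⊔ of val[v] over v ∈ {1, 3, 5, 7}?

⊤

Worklist (13 pops):
  #1 pop 0: in=⊥ → 0 (no change)
  #2 pop 1: in=⊥ → ⊥ (no change)
  #3 pop 2: in=⊥ → ⊥ (no change)
  #4 pop 3: in=0 → 0 (was ⊥); enqueue []
  #5 pop 4: in=0 → 0 (was ⊥); enqueue []
  #6 pop 5: in=⊥ → + (no change)
  #7 pop 6: in=0 → 0 (was ⊥); enqueue [0,2,4]
  #8 pop 7: in=0 → 0 (no change)
  #9 pop 0: in=0 → 0 (no change)
  #10 pop 2: in=0 → 0 (was ⊥); enqueue [1]
  #11 pop 4: in=0 → 0 (no change)
  #12 pop 1: in=0 → 0 (was ⊥); enqueue [7]
  #13 pop 7: in=0 → 0 (no change)

Fixpoint:
  val[0] = 0
  val[1] = 0
  val[2] = 0
  val[3] = 0
  val[4] = 0
  val[5] = +
  val[6] = 0
  val[7] = 0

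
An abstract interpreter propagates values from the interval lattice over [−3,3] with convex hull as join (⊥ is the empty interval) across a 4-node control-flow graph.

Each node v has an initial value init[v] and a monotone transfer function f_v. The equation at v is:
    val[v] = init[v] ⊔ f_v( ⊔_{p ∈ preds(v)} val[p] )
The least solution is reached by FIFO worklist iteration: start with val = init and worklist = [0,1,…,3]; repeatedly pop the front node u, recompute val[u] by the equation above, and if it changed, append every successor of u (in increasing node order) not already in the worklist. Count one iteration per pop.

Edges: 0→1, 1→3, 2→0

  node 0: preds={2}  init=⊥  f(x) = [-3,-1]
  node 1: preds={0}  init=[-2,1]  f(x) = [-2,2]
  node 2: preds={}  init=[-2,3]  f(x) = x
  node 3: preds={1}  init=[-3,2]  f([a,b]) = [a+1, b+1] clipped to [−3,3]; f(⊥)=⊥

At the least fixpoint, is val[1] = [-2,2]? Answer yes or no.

yes

Worklist (4 pops):
  #1 pop 0: in=[-2,3] → [-3,-1] (was ⊥); enqueue []
  #2 pop 1: in=[-3,-1] → [-2,2] (was [-2,1]); enqueue []
  #3 pop 2: in=⊥ → [-2,3] (no change)
  #4 pop 3: in=[-2,2] → [-3,3] (was [-3,2]); enqueue []

Fixpoint:
  val[0] = [-3,-1]
  val[1] = [-2,2]
  val[2] = [-2,3]
  val[3] = [-3,3]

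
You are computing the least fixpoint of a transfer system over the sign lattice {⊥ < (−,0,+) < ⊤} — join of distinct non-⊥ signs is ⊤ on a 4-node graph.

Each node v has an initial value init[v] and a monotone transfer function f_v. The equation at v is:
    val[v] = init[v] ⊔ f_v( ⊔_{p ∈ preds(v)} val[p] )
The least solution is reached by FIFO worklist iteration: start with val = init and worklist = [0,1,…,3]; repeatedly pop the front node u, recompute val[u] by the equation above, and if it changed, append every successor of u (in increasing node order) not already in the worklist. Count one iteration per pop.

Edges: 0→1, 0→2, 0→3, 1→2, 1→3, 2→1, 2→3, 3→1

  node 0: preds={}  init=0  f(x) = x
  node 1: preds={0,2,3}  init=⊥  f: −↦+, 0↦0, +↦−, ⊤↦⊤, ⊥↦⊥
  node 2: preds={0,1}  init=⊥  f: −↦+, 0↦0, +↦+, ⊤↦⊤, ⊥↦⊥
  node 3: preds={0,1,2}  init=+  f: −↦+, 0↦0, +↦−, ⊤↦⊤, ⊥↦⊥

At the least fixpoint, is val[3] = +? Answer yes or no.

no

Worklist (5 pops):
  #1 pop 0: in=⊥ → 0 (no change)
  #2 pop 1: in=⊤ → ⊤ (was ⊥); enqueue []
  #3 pop 2: in=⊤ → ⊤ (was ⊥); enqueue [1]
  #4 pop 3: in=⊤ → ⊤ (was +); enqueue []
  #5 pop 1: in=⊤ → ⊤ (no change)

Fixpoint:
  val[0] = 0
  val[1] = ⊤
  val[2] = ⊤
  val[3] = ⊤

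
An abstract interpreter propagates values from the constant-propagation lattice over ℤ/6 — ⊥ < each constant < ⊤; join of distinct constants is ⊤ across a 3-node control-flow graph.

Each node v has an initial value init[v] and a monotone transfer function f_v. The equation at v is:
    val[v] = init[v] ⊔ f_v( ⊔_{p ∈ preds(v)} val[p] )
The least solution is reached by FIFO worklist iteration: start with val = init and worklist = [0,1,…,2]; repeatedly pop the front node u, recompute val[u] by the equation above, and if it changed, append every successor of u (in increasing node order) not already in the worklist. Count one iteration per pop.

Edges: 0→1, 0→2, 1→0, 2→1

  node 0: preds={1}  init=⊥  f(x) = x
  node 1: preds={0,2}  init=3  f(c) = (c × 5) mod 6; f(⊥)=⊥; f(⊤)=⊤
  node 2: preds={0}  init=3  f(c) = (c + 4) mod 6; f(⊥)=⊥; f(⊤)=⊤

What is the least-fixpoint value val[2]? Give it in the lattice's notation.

Trace (7 dequeues):
  [1] u=0 | in 3 | out 3 | prev ⊥ | push {}
  [2] u=1 | in 3 | out 3 | ==
  [3] u=2 | in 3 | out ⊤ | prev 3 | push {1}
  [4] u=1 | in ⊤ | out ⊤ | prev 3 | push {0}
  [5] u=0 | in ⊤ | out ⊤ | prev 3 | push {1,2}
  [6] u=1 | in ⊤ | out ⊤ | ==
  [7] u=2 | in ⊤ | out ⊤ | ==

Converged values:
  [0] ⊤
  [1] ⊤
  [2] ⊤

⊤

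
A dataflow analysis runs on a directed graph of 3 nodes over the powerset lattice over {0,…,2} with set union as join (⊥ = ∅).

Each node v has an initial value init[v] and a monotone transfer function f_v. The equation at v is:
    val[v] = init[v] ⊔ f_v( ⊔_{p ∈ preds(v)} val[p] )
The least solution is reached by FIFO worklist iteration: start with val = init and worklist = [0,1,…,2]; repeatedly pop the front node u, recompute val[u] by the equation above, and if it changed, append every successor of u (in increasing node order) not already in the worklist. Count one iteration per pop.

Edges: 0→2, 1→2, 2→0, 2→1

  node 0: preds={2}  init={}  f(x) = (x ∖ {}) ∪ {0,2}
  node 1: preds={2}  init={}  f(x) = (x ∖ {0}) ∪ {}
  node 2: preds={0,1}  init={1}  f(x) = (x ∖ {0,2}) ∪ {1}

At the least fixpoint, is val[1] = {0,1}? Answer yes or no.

Worklist (3 pops):
  #1 pop 0: in={1} → {0,1,2} (was {}); enqueue []
  #2 pop 1: in={1} → {1} (was {}); enqueue []
  #3 pop 2: in={0,1,2} → {1} (no change)

Fixpoint:
  val[0] = {0,1,2}
  val[1] = {1}
  val[2] = {1}

no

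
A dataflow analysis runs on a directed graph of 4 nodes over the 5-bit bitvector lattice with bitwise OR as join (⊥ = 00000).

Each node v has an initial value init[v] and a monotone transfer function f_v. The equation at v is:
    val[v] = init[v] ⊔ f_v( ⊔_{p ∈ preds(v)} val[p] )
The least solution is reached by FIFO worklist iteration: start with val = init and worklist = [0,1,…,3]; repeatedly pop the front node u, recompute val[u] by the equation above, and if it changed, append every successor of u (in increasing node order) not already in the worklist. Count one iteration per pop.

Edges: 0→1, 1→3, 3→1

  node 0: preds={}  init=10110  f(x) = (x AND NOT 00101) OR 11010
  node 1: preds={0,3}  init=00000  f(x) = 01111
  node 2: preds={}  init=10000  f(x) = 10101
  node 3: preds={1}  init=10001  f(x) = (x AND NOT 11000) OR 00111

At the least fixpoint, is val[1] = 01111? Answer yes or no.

Worklist (5 pops):
  #1 pop 0: in=00000 → 11110 (was 10110); enqueue []
  #2 pop 1: in=11111 → 01111 (was 00000); enqueue []
  #3 pop 2: in=00000 → 10101 (was 10000); enqueue []
  #4 pop 3: in=01111 → 10111 (was 10001); enqueue [1]
  #5 pop 1: in=11111 → 01111 (no change)

Fixpoint:
  val[0] = 11110
  val[1] = 01111
  val[2] = 10101
  val[3] = 10111

yes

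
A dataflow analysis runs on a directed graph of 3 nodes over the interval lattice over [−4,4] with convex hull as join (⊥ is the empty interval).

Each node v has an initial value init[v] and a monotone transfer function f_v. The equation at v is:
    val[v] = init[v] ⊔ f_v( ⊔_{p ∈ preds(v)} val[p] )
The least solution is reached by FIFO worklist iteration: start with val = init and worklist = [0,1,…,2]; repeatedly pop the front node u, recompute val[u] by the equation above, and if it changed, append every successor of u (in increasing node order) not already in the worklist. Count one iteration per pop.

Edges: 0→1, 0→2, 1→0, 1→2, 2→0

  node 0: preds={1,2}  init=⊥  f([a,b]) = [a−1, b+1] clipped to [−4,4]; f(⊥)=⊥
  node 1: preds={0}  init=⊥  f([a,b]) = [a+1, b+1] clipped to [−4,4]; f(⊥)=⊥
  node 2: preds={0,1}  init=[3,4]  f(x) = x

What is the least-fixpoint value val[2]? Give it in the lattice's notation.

Trace (22 dequeues):
  [1] u=0 | in [3,4] | out [2,4] | prev ⊥ | push {}
  [2] u=1 | in [2,4] | out [3,4] | prev ⊥ | push {0}
  [3] u=2 | in [2,4] | out [2,4] | prev [3,4] | push {}
  [4] u=0 | in [2,4] | out [1,4] | prev [2,4] | push {1,2}
  [5] u=1 | in [1,4] | out [2,4] | prev [3,4] | push {0}
  [6] u=2 | in [1,4] | out [1,4] | prev [2,4] | push {}
  [7] u=0 | in [1,4] | out [0,4] | prev [1,4] | push {1,2}
  [8] u=1 | in [0,4] | out [1,4] | prev [2,4] | push {0}
  [9] u=2 | in [0,4] | out [0,4] | prev [1,4] | push {}
  [10] u=0 | in [0,4] | out [-1,4] | prev [0,4] | push {1,2}
  [11] u=1 | in [-1,4] | out [0,4] | prev [1,4] | push {0}
  [12] u=2 | in [-1,4] | out [-1,4] | prev [0,4] | push {}
  [13] u=0 | in [-1,4] | out [-2,4] | prev [-1,4] | push {1,2}
  [14] u=1 | in [-2,4] | out [-1,4] | prev [0,4] | push {0}
  [15] u=2 | in [-2,4] | out [-2,4] | prev [-1,4] | push {}
  [16] u=0 | in [-2,4] | out [-3,4] | prev [-2,4] | push {1,2}
  [17] u=1 | in [-3,4] | out [-2,4] | prev [-1,4] | push {0}
  [18] u=2 | in [-3,4] | out [-3,4] | prev [-2,4] | push {}
  [19] u=0 | in [-3,4] | out [-4,4] | prev [-3,4] | push {1,2}
  [20] u=1 | in [-4,4] | out [-3,4] | prev [-2,4] | push {0}
  [21] u=2 | in [-4,4] | out [-4,4] | prev [-3,4] | push {}
  [22] u=0 | in [-4,4] | out [-4,4] | ==

Converged values:
  [0] [-4,4]
  [1] [-3,4]
  [2] [-4,4]

[-4,4]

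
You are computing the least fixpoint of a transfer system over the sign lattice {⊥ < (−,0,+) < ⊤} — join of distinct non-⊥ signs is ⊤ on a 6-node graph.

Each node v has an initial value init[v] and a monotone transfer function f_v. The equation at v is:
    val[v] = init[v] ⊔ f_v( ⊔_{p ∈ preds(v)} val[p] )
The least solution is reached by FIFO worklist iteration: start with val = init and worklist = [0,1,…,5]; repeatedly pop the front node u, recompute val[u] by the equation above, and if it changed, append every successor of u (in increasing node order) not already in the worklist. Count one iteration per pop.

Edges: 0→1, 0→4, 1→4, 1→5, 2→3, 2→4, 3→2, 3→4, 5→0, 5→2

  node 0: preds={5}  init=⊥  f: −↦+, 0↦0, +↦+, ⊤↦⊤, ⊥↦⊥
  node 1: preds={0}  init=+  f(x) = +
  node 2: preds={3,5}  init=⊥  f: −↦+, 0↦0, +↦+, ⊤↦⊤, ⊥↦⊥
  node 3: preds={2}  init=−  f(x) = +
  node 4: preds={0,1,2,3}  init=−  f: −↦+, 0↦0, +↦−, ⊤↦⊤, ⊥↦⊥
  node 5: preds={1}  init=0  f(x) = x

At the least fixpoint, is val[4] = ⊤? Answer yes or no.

Trace (10 dequeues):
  [1] u=0 | in 0 | out 0 | prev ⊥ | push {}
  [2] u=1 | in 0 | out + | ==
  [3] u=2 | in ⊤ | out ⊤ | prev ⊥ | push {}
  [4] u=3 | in ⊤ | out ⊤ | prev − | push {2}
  [5] u=4 | in ⊤ | out ⊤ | prev − | push {}
  [6] u=5 | in + | out ⊤ | prev 0 | push {0}
  [7] u=2 | in ⊤ | out ⊤ | ==
  [8] u=0 | in ⊤ | out ⊤ | prev 0 | push {1,4}
  [9] u=1 | in ⊤ | out + | ==
  [10] u=4 | in ⊤ | out ⊤ | ==

Converged values:
  [0] ⊤
  [1] +
  [2] ⊤
  [3] ⊤
  [4] ⊤
  [5] ⊤

yes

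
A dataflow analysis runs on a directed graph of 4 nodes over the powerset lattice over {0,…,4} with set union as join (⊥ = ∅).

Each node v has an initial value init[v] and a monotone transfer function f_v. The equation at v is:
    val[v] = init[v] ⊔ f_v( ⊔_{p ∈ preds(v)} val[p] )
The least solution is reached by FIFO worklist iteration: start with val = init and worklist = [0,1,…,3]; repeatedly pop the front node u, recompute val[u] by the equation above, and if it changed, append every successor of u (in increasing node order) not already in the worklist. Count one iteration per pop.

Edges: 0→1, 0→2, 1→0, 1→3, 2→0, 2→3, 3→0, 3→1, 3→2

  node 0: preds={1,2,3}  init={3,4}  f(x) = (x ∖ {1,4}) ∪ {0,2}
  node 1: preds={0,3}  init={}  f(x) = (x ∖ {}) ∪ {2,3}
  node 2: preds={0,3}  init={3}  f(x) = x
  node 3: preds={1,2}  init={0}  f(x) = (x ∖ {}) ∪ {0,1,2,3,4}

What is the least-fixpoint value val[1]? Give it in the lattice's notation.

{0,1,2,3,4}

Trace (9 dequeues):
  [1] u=0 | in {0,3} | out {0,2,3,4} | prev {3,4} | push {}
  [2] u=1 | in {0,2,3,4} | out {0,2,3,4} | prev {} | push {0}
  [3] u=2 | in {0,2,3,4} | out {0,2,3,4} | prev {3} | push {}
  [4] u=3 | in {0,2,3,4} | out {0,1,2,3,4} | prev {0} | push {1,2}
  [5] u=0 | in {0,1,2,3,4} | out {0,2,3,4} | ==
  [6] u=1 | in {0,1,2,3,4} | out {0,1,2,3,4} | prev {0,2,3,4} | push {0,3}
  [7] u=2 | in {0,1,2,3,4} | out {0,1,2,3,4} | prev {0,2,3,4} | push {}
  [8] u=0 | in {0,1,2,3,4} | out {0,2,3,4} | ==
  [9] u=3 | in {0,1,2,3,4} | out {0,1,2,3,4} | ==

Converged values:
  [0] {0,2,3,4}
  [1] {0,1,2,3,4}
  [2] {0,1,2,3,4}
  [3] {0,1,2,3,4}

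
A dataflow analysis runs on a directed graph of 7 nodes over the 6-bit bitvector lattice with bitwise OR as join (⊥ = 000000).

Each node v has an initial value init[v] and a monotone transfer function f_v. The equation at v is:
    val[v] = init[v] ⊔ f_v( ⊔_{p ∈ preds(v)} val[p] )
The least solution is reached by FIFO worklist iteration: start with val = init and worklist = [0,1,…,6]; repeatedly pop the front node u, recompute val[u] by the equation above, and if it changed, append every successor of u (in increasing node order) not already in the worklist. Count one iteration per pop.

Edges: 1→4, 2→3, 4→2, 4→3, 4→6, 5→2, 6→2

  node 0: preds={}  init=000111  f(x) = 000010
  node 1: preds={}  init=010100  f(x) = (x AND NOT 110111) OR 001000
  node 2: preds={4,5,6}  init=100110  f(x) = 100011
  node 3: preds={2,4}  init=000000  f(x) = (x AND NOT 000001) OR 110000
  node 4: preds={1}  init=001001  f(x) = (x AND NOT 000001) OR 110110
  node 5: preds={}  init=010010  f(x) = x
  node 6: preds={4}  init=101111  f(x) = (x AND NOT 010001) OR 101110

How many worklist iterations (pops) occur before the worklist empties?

9

Trace (9 dequeues):
  [1] u=0 | in 000000 | out 000111 | ==
  [2] u=1 | in 000000 | out 011100 | prev 010100 | push {}
  [3] u=2 | in 111111 | out 100111 | prev 100110 | push {}
  [4] u=3 | in 101111 | out 111110 | prev 000000 | push {}
  [5] u=4 | in 011100 | out 111111 | prev 001001 | push {2,3}
  [6] u=5 | in 000000 | out 010010 | ==
  [7] u=6 | in 111111 | out 101111 | ==
  [8] u=2 | in 111111 | out 100111 | ==
  [9] u=3 | in 111111 | out 111110 | ==

Converged values:
  [0] 000111
  [1] 011100
  [2] 100111
  [3] 111110
  [4] 111111
  [5] 010010
  [6] 101111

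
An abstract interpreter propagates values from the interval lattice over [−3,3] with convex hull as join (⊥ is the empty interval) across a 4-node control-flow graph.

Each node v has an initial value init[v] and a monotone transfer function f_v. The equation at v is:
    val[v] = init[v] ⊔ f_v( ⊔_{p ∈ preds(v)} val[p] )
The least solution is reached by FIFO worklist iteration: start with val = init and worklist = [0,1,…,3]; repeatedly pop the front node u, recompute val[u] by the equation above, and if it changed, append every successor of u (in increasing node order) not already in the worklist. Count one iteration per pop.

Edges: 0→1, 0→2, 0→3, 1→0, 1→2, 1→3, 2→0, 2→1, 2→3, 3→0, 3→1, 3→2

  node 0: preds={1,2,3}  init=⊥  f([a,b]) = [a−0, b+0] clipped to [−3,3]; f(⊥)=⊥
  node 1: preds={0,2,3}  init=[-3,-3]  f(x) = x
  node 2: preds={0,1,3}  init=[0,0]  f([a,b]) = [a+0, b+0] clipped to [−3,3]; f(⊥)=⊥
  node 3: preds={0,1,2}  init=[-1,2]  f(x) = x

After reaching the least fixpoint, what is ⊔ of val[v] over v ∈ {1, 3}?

[-3,2]

Iteration log — 7 steps:
  step 1. node 0  ⊔preds=[-3,2]  new=[-3,2]  old=⊥  +wl: 
  step 2. node 1  ⊔preds=[-3,2]  new=[-3,2]  old=[-3,-3]  +wl: 0
  step 3. node 2  ⊔preds=[-3,2]  new=[-3,2]  old=[0,0]  +wl: 1
  step 4. node 3  ⊔preds=[-3,2]  new=[-3,2]  old=[-1,2]  +wl: 2
  step 5. node 0  ⊔preds=[-3,2]  new=[-3,2]  stable
  step 6. node 1  ⊔preds=[-3,2]  new=[-3,2]  stable
  step 7. node 2  ⊔preds=[-3,2]  new=[-3,2]  stable

Least fixpoint reached:
  node 0: [-3,2]
  node 1: [-3,2]
  node 2: [-3,2]
  node 3: [-3,2]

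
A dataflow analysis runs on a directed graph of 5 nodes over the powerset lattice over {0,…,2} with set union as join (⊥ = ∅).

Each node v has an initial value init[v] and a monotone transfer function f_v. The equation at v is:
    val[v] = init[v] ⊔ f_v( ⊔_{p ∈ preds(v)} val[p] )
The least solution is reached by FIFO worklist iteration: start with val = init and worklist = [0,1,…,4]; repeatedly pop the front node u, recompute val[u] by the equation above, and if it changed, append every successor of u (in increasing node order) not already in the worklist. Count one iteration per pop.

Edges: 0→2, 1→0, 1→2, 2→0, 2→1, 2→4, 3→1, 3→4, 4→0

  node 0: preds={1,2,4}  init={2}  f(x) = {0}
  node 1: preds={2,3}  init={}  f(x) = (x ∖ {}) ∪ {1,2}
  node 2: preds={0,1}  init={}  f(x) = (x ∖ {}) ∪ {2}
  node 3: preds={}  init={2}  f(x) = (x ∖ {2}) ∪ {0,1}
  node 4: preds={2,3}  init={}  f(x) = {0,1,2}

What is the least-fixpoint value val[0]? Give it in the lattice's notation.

Trace (9 dequeues):
  [1] u=0 | in {} | out {0,2} | prev {2} | push {}
  [2] u=1 | in {2} | out {1,2} | prev {} | push {0}
  [3] u=2 | in {0,1,2} | out {0,1,2} | prev {} | push {1}
  [4] u=3 | in {} | out {0,1,2} | prev {2} | push {}
  [5] u=4 | in {0,1,2} | out {0,1,2} | prev {} | push {}
  [6] u=0 | in {0,1,2} | out {0,2} | ==
  [7] u=1 | in {0,1,2} | out {0,1,2} | prev {1,2} | push {0,2}
  [8] u=0 | in {0,1,2} | out {0,2} | ==
  [9] u=2 | in {0,1,2} | out {0,1,2} | ==

Converged values:
  [0] {0,2}
  [1] {0,1,2}
  [2] {0,1,2}
  [3] {0,1,2}
  [4] {0,1,2}

{0,2}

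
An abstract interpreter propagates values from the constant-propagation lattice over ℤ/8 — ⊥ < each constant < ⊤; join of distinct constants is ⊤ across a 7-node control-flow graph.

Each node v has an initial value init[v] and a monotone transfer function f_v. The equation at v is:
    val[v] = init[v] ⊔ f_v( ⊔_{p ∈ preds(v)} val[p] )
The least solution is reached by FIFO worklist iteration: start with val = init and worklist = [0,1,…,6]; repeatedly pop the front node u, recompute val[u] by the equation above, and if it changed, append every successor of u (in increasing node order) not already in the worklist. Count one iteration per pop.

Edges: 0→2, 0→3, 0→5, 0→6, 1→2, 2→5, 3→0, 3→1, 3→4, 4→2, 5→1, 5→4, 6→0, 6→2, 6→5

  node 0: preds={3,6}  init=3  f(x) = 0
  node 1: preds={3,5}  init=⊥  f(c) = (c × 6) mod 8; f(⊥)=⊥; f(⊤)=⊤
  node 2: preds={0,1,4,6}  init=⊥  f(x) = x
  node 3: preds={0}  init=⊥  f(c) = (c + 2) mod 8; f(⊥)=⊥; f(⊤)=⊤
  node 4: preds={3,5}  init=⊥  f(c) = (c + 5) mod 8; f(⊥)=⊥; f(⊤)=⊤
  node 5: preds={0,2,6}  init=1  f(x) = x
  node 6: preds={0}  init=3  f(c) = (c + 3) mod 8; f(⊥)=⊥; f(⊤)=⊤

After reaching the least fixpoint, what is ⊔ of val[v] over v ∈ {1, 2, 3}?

⊤

Trace (12 dequeues):
  [1] u=0 | in 3 | out ⊤ | prev 3 | push {}
  [2] u=1 | in 1 | out 6 | prev ⊥ | push {}
  [3] u=2 | in ⊤ | out ⊤ | prev ⊥ | push {}
  [4] u=3 | in ⊤ | out ⊤ | prev ⊥ | push {0,1}
  [5] u=4 | in ⊤ | out ⊤ | prev ⊥ | push {2}
  [6] u=5 | in ⊤ | out ⊤ | prev 1 | push {4}
  [7] u=6 | in ⊤ | out ⊤ | prev 3 | push {5}
  [8] u=0 | in ⊤ | out ⊤ | ==
  [9] u=1 | in ⊤ | out ⊤ | prev 6 | push {}
  [10] u=2 | in ⊤ | out ⊤ | ==
  [11] u=4 | in ⊤ | out ⊤ | ==
  [12] u=5 | in ⊤ | out ⊤ | ==

Converged values:
  [0] ⊤
  [1] ⊤
  [2] ⊤
  [3] ⊤
  [4] ⊤
  [5] ⊤
  [6] ⊤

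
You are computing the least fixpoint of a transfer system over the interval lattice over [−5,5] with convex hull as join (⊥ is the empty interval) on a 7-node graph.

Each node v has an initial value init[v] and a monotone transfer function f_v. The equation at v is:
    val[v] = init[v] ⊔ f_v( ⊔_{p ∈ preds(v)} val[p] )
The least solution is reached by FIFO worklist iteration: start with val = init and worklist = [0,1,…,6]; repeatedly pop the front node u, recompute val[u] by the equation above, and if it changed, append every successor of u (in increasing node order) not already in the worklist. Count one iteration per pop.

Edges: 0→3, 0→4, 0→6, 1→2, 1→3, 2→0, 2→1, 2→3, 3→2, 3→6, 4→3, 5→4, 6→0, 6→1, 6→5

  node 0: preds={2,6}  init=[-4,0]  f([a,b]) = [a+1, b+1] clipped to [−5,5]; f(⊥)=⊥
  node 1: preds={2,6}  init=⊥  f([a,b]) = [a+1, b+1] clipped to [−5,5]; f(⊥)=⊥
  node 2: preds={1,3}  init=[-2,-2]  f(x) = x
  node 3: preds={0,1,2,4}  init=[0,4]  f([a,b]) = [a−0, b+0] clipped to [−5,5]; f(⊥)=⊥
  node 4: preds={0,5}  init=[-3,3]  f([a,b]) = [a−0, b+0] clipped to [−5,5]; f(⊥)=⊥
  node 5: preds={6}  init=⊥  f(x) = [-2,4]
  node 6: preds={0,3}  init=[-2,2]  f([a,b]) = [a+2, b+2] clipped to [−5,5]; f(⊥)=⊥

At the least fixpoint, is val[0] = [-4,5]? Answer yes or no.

Trace (18 dequeues):
  [1] u=0 | in [-2,2] | out [-4,3] | prev [-4,0] | push {}
  [2] u=1 | in [-2,2] | out [-1,3] | prev ⊥ | push {}
  [3] u=2 | in [-1,4] | out [-2,4] | prev [-2,-2] | push {0,1}
  [4] u=3 | in [-4,4] | out [-4,4] | prev [0,4] | push {2}
  [5] u=4 | in [-4,3] | out [-4,3] | prev [-3,3] | push {3}
  [6] u=5 | in [-2,2] | out [-2,4] | prev ⊥ | push {4}
  [7] u=6 | in [-4,4] | out [-2,5] | prev [-2,2] | push {5}
  [8] u=0 | in [-2,5] | out [-4,5] | prev [-4,3] | push {6}
  [9] u=1 | in [-2,5] | out [-1,5] | prev [-1,3] | push {}
  [10] u=2 | in [-4,5] | out [-4,5] | prev [-2,4] | push {0,1}
  [11] u=3 | in [-4,5] | out [-4,5] | prev [-4,4] | push {2}
  [12] u=4 | in [-4,5] | out [-4,5] | prev [-4,3] | push {3}
  [13] u=5 | in [-2,5] | out [-2,4] | ==
  [14] u=6 | in [-4,5] | out [-2,5] | ==
  [15] u=0 | in [-4,5] | out [-4,5] | ==
  [16] u=1 | in [-4,5] | out [-3,5] | prev [-1,5] | push {}
  [17] u=2 | in [-4,5] | out [-4,5] | ==
  [18] u=3 | in [-4,5] | out [-4,5] | ==

Converged values:
  [0] [-4,5]
  [1] [-3,5]
  [2] [-4,5]
  [3] [-4,5]
  [4] [-4,5]
  [5] [-2,4]
  [6] [-2,5]

yes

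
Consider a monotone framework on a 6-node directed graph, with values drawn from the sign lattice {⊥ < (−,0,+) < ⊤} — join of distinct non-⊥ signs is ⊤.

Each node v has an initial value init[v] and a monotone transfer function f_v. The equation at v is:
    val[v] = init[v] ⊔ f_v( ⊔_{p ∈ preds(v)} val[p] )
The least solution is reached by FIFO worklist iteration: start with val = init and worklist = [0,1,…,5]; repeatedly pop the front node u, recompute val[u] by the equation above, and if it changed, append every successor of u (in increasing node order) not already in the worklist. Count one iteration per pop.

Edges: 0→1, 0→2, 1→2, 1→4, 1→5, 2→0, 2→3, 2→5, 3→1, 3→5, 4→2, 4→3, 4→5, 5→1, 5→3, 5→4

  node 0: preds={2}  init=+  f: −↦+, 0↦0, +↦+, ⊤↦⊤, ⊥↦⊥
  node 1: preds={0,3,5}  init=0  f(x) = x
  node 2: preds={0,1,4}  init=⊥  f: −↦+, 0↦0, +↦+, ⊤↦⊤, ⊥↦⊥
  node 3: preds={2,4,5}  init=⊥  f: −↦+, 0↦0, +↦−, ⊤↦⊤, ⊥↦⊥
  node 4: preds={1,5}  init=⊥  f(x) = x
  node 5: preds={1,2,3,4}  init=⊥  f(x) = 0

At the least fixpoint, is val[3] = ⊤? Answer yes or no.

yes

Iteration log — 11 steps:
  step 1. node 0  ⊔preds=⊥  new=+  stable
  step 2. node 1  ⊔preds=+  new=⊤  old=0  +wl: 
  step 3. node 2  ⊔preds=⊤  new=⊤  old=⊥  +wl: 0
  step 4. node 3  ⊔preds=⊤  new=⊤  old=⊥  +wl: 1
  step 5. node 4  ⊔preds=⊤  new=⊤  old=⊥  +wl: 2,3
  step 6. node 5  ⊔preds=⊤  new=0  old=⊥  +wl: 4
  step 7. node 0  ⊔preds=⊤  new=⊤  old=+  +wl: 
  step 8. node 1  ⊔preds=⊤  new=⊤  stable
  step 9. node 2  ⊔preds=⊤  new=⊤  stable
  step 10. node 3  ⊔preds=⊤  new=⊤  stable
  step 11. node 4  ⊔preds=⊤  new=⊤  stable

Least fixpoint reached:
  node 0: ⊤
  node 1: ⊤
  node 2: ⊤
  node 3: ⊤
  node 4: ⊤
  node 5: 0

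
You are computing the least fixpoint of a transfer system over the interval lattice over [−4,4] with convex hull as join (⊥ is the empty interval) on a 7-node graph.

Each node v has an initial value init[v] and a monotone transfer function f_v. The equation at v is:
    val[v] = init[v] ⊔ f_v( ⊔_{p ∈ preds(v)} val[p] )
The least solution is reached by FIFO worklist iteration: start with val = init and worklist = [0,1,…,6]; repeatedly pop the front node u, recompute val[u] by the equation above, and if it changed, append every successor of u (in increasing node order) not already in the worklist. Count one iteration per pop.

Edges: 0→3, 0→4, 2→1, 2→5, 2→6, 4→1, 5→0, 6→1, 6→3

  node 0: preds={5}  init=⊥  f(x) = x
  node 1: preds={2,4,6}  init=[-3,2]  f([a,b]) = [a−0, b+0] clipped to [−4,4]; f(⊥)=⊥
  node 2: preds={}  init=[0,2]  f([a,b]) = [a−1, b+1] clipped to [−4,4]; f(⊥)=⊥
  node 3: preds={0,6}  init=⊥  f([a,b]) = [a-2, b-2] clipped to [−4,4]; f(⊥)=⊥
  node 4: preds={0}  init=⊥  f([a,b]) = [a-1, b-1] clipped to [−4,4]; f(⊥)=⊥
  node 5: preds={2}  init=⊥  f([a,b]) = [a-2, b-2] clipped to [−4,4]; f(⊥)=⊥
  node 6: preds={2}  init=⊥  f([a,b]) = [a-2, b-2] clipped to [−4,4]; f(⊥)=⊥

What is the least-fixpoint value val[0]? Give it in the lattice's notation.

[-2,0]

Worklist (12 pops):
  #1 pop 0: in=⊥ → ⊥ (no change)
  #2 pop 1: in=[0,2] → [-3,2] (no change)
  #3 pop 2: in=⊥ → [0,2] (no change)
  #4 pop 3: in=⊥ → ⊥ (no change)
  #5 pop 4: in=⊥ → ⊥ (no change)
  #6 pop 5: in=[0,2] → [-2,0] (was ⊥); enqueue [0]
  #7 pop 6: in=[0,2] → [-2,0] (was ⊥); enqueue [1,3]
  #8 pop 0: in=[-2,0] → [-2,0] (was ⊥); enqueue [4]
  #9 pop 1: in=[-2,2] → [-3,2] (no change)
  #10 pop 3: in=[-2,0] → [-4,-2] (was ⊥); enqueue []
  #11 pop 4: in=[-2,0] → [-3,-1] (was ⊥); enqueue [1]
  #12 pop 1: in=[-3,2] → [-3,2] (no change)

Fixpoint:
  val[0] = [-2,0]
  val[1] = [-3,2]
  val[2] = [0,2]
  val[3] = [-4,-2]
  val[4] = [-3,-1]
  val[5] = [-2,0]
  val[6] = [-2,0]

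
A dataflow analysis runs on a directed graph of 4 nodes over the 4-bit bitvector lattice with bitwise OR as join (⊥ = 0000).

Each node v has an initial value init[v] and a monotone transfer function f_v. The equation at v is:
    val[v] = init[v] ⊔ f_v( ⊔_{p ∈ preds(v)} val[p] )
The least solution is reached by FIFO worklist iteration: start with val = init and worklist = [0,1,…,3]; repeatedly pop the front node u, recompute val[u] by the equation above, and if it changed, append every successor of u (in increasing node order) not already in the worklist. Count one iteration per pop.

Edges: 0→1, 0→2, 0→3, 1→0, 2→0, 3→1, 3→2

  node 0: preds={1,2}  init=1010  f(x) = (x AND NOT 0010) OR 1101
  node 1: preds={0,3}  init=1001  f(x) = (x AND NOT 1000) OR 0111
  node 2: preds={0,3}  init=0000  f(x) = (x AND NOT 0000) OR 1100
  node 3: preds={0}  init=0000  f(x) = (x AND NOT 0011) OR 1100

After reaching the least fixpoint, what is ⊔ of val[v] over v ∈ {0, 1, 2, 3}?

1111

Trace (7 dequeues):
  [1] u=0 | in 1001 | out 1111 | prev 1010 | push {}
  [2] u=1 | in 1111 | out 1111 | prev 1001 | push {0}
  [3] u=2 | in 1111 | out 1111 | prev 0000 | push {}
  [4] u=3 | in 1111 | out 1100 | prev 0000 | push {1,2}
  [5] u=0 | in 1111 | out 1111 | ==
  [6] u=1 | in 1111 | out 1111 | ==
  [7] u=2 | in 1111 | out 1111 | ==

Converged values:
  [0] 1111
  [1] 1111
  [2] 1111
  [3] 1100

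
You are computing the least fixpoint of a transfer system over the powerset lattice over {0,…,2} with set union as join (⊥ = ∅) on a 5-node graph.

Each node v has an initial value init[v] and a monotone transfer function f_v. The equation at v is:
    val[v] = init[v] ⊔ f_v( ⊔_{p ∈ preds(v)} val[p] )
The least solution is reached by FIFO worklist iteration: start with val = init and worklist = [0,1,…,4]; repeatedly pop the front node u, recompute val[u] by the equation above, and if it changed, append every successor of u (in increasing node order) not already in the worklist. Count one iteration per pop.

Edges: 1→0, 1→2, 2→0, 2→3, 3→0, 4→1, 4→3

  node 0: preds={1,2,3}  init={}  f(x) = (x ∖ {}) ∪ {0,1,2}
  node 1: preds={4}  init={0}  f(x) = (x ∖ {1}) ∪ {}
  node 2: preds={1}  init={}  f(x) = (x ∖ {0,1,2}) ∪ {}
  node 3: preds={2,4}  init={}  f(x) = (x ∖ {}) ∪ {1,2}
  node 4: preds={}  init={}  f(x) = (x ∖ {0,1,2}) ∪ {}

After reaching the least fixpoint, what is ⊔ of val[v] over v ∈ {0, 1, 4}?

Worklist (6 pops):
  #1 pop 0: in={0} → {0,1,2} (was {}); enqueue []
  #2 pop 1: in={} → {0} (no change)
  #3 pop 2: in={0} → {} (no change)
  #4 pop 3: in={} → {1,2} (was {}); enqueue [0]
  #5 pop 4: in={} → {} (no change)
  #6 pop 0: in={0,1,2} → {0,1,2} (no change)

Fixpoint:
  val[0] = {0,1,2}
  val[1] = {0}
  val[2] = {}
  val[3] = {1,2}
  val[4] = {}

{0,1,2}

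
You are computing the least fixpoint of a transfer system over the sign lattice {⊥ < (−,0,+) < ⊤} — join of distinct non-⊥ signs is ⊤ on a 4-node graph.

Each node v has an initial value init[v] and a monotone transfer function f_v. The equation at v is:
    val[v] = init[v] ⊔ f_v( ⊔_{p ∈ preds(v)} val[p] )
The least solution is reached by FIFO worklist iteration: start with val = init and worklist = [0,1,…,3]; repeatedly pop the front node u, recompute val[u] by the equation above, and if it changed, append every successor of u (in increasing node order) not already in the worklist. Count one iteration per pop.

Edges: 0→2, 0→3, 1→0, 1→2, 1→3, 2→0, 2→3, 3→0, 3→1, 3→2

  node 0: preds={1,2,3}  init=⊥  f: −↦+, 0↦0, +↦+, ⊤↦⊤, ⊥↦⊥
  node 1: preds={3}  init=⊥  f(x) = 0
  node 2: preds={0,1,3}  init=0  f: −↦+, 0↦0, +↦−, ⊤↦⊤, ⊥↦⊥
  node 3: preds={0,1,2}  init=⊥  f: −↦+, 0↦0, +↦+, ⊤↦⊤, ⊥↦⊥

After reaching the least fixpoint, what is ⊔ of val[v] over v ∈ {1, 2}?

Trace (7 dequeues):
  [1] u=0 | in 0 | out 0 | prev ⊥ | push {}
  [2] u=1 | in ⊥ | out 0 | prev ⊥ | push {0}
  [3] u=2 | in 0 | out 0 | ==
  [4] u=3 | in 0 | out 0 | prev ⊥ | push {1,2}
  [5] u=0 | in 0 | out 0 | ==
  [6] u=1 | in 0 | out 0 | ==
  [7] u=2 | in 0 | out 0 | ==

Converged values:
  [0] 0
  [1] 0
  [2] 0
  [3] 0

0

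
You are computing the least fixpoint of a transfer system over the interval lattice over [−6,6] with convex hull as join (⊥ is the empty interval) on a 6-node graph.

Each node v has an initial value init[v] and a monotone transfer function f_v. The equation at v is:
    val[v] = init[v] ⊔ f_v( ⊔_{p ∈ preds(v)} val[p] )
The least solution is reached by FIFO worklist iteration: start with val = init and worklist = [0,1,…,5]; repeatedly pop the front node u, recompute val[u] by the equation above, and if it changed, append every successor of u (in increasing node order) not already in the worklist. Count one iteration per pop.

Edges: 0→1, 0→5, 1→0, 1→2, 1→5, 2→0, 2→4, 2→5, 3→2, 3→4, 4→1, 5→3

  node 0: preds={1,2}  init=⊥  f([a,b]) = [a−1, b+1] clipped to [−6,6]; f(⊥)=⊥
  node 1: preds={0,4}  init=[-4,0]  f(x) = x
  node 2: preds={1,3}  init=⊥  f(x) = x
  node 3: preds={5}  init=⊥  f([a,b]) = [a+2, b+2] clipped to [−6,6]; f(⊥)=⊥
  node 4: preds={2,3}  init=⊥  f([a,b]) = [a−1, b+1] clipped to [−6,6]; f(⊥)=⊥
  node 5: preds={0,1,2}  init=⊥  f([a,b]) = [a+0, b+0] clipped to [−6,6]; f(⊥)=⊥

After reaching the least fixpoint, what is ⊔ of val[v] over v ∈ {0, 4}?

Trace (31 dequeues):
  [1] u=0 | in [-4,0] | out [-5,1] | prev ⊥ | push {}
  [2] u=1 | in [-5,1] | out [-5,1] | prev [-4,0] | push {0}
  [3] u=2 | in [-5,1] | out [-5,1] | prev ⊥ | push {}
  [4] u=3 | in ⊥ | out ⊥ | ==
  [5] u=4 | in [-5,1] | out [-6,2] | prev ⊥ | push {1}
  [6] u=5 | in [-5,1] | out [-5,1] | prev ⊥ | push {3}
  [7] u=0 | in [-5,1] | out [-6,2] | prev [-5,1] | push {5}
  [8] u=1 | in [-6,2] | out [-6,2] | prev [-5,1] | push {0,2}
  [9] u=3 | in [-5,1] | out [-3,3] | prev ⊥ | push {4}
  [10] u=5 | in [-6,2] | out [-6,2] | prev [-5,1] | push {3}
  [11] u=0 | in [-6,2] | out [-6,3] | prev [-6,2] | push {1,5}
  [12] u=2 | in [-6,3] | out [-6,3] | prev [-5,1] | push {0}
  [13] u=4 | in [-6,3] | out [-6,4] | prev [-6,2] | push {}
  [14] u=3 | in [-6,2] | out [-4,4] | prev [-3,3] | push {2,4}
  [15] u=1 | in [-6,4] | out [-6,4] | prev [-6,2] | push {}
  [16] u=5 | in [-6,4] | out [-6,4] | prev [-6,2] | push {3}
  [17] u=0 | in [-6,4] | out [-6,5] | prev [-6,3] | push {1,5}
  [18] u=2 | in [-6,4] | out [-6,4] | prev [-6,3] | push {0}
  [19] u=4 | in [-6,4] | out [-6,5] | prev [-6,4] | push {}
  [20] u=3 | in [-6,4] | out [-4,6] | prev [-4,4] | push {2,4}
  [21] u=1 | in [-6,5] | out [-6,5] | prev [-6,4] | push {}
  [22] u=5 | in [-6,5] | out [-6,5] | prev [-6,4] | push {3}
  [23] u=0 | in [-6,5] | out [-6,6] | prev [-6,5] | push {1,5}
  [24] u=2 | in [-6,6] | out [-6,6] | prev [-6,4] | push {0}
  [25] u=4 | in [-6,6] | out [-6,6] | prev [-6,5] | push {}
  [26] u=3 | in [-6,5] | out [-4,6] | ==
  [27] u=1 | in [-6,6] | out [-6,6] | prev [-6,5] | push {2}
  [28] u=5 | in [-6,6] | out [-6,6] | prev [-6,5] | push {3}
  [29] u=0 | in [-6,6] | out [-6,6] | ==
  [30] u=2 | in [-6,6] | out [-6,6] | ==
  [31] u=3 | in [-6,6] | out [-4,6] | ==

Converged values:
  [0] [-6,6]
  [1] [-6,6]
  [2] [-6,6]
  [3] [-4,6]
  [4] [-6,6]
  [5] [-6,6]

[-6,6]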